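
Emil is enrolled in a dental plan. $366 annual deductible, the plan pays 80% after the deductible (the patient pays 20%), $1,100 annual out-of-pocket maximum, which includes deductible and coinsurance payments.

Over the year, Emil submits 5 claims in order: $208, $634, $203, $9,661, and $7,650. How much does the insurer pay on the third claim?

$162.40

Claim 1 — $208: fully absorbed by the deductible. Patient pays $208; OOP now $208. Insurer: $208 − $208 = $0.
Claim 2 — $634: $158 finishes the deductible; $476 goes to coinsurance; patient's 20% is $95.20. Patient owes $253.20 (running OOP $461.20). Insurer: $634 − $253.20 = $380.80.
Claim 3 — $203: deductible already satisfied, so patient's share is 20% × $203 = $40.60. Patient pays $40.60; OOP now $501.80. Plan pays $203 − $40.60 = $162.40.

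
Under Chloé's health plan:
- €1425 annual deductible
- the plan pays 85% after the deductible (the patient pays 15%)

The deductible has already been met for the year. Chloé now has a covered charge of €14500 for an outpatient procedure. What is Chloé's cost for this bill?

With the deductible met, the entire €14500 is subject to coinsurance.
Patient's 15% share of €14500 is €2175.

€2175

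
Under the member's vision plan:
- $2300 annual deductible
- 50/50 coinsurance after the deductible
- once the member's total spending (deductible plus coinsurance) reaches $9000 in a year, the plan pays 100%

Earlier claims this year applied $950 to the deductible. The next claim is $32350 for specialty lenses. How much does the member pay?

Deductible still to meet: $2300 − $950 = $1350.
That leaves $32350 − $1350 = $31000 for coinsurance.
50% of $31000 = $15500 falls to the member.
So the member owes $1350 + $15500 = $16850 before any cap.
That would bring total out-of-pocket to $17800, past the $9000 cap. The member is capped at $9000 − $950 = $8050 on this claim.

$8050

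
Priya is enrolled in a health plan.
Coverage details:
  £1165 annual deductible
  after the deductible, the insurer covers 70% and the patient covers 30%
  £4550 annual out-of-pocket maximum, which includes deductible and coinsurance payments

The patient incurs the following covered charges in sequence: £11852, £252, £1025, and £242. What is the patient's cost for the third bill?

Bill 1, £11852: £1165 finishes the deductible; £10687 goes to coinsurance; coinsurance £10687 × 30% = £3206.10. Patient pays £4371.10; OOP now £4371.10.
Bill 2, £252: deductible met; 30% of £252 = £75.60. Patient pays £75.60; OOP now £4446.70.
Bill 3, £1025: deductible already satisfied, so patient's share is 30% × £1025 = £307.50. That would push OOP to £4754.20, over the £4550 cap, so patient pays £4550 − £4446.70 = £103.30.

£103.30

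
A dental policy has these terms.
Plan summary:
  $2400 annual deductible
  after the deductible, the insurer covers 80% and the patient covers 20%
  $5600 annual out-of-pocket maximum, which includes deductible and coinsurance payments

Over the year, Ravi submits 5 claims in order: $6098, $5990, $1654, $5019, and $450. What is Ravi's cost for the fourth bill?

Bill 1, $6098: $2400 to deductible, leaving $3698; coinsurance $3698 × 20% = $739.60. Patient owes $3139.60 (running OOP $3139.60).
Bill 2, $5990: 20% coinsurance on $5990 = $1198. Patient pays $1198; OOP now $4337.60.
Bill 3, $1654: deductible met; 20% of $1654 = $330.80. Cost to patient: $330.80. OOP to date $4668.40.
Bill 4, $5019: deductible already satisfied, so patient's share is 20% × $5019 = $1003.80. Adding that to $4668.40 gives $5672.20, past the $5600 cap; patient pays only $5600 − $4668.40 = $931.60.

$931.60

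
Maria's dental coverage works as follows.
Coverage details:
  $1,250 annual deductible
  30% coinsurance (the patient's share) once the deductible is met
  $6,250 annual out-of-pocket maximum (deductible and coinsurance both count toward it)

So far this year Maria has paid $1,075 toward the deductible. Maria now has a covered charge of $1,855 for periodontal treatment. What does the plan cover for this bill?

$1,176

Remaining deductible: $1,250 − $1,075 = $175.
That leaves $1,855 − $175 = $1,680 for coinsurance.
30% of $1,680 = $504 falls to the patient.
Patient responsibility before any cap: $175 + $504 = $679.
Cumulative spending $1,075 + $679 = $1,754 stays under the $6,250 maximum.
The insurer covers the remainder: $1,855 − $679 = $1,176.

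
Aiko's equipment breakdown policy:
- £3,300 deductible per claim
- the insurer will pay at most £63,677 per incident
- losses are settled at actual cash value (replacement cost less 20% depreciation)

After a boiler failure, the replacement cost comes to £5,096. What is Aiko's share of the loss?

£4,319.20

At 20% depreciation, ACV = £5,096 − £1,019.20 = £4,076.80.
Subtract the deductible: £4,076.80 − £3,300 = £776.80.
That's under the £63,677 cap, so the insurer reimburses the full £776.80.
Out of pocket: £5,096 − £776.80 = £4,319.20.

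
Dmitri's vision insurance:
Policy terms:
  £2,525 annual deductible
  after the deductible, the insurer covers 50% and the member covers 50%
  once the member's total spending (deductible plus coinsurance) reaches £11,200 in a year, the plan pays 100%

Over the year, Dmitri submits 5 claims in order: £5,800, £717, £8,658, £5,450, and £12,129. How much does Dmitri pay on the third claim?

£4,329

Claim 1 (£5,800): £2,525 to deductible, leaving £3,275; member's 50% is £1,637.50. Member owes £4,162.50 (running OOP £4,162.50).
Claim 2 (£717): deductible met; 50% of £717 = £358.50. Member owes £358.50 (running OOP £4,521).
Claim 3 (£8,658): 50% coinsurance on £8,658 = £4,329. Member pays £4,329; OOP now £8,850.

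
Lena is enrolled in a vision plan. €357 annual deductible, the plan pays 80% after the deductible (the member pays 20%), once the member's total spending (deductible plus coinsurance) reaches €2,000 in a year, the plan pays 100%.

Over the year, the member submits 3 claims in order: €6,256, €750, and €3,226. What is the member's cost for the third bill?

#1 (€6,256): €357 to deductible, leaving €5,899; coinsurance €5,899 × 20% = €1,179.80. Member owes €1,536.80 (running OOP €1,536.80).
#2 (€750): 20% coinsurance on €750 = €150. Member owes €150 (running OOP €1,686.80).
#3 (€3,226): deductible met; 20% of €3,226 = €645.20. OOP would hit €2,332 > €2,000, so the cap limits the member to €2,000 − €1,686.80 = €313.20.

€313.20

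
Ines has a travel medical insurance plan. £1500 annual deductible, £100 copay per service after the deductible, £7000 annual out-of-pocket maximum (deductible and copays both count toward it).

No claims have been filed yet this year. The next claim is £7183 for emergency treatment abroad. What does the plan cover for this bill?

£5583

Nothing has been paid toward the £1500 deductible, so the first £1500 of this charge is applied there.
After the £1500 deductible portion, £7183 − £1500 = £5683 is subject to the copay.
Copay on this service: £100.
So the traveler owes £1500 + £100 = £1600 before any cap.
Year-to-date out-of-pocket becomes £0 + £1600 = £1600, still under the £7000 maximum, so no cap applies.
Insurer pays the balance: £7183 − £1600 = £5583.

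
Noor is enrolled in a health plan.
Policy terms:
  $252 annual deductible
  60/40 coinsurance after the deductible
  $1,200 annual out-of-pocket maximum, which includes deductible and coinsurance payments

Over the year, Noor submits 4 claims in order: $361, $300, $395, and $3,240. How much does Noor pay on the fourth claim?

$626.40

Claim 1 ($361): $252 finishes the deductible; $109 goes to coinsurance; coinsurance $109 × 40% = $43.60. Cost to patient: $295.60. OOP to date $295.60.
Claim 2 ($300): deductible already satisfied, so patient's share is 40% × $300 = $120. Patient pays $120; OOP now $415.60.
Claim 3 ($395): 40% coinsurance on $395 = $158. Patient pays $158; OOP now $573.60.
Claim 4 ($3,240): 40% coinsurance on $3,240 = $1,296. Adding that to $573.60 gives $1,869.60, past the $1,200 cap; patient pays only $1,200 − $573.60 = $626.40.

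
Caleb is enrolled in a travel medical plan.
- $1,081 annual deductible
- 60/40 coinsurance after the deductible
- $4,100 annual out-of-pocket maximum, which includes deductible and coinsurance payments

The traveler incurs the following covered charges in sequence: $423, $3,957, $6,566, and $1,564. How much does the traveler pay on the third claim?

#1 ($423): fully absorbed by the deductible. Traveler owes $423 (running OOP $423).
#2 ($3,957): $658 finishes the deductible; $3,299 goes to coinsurance; coinsurance $3,299 × 40% = $1,319.60. Traveler pays $1,977.60; OOP now $2,400.60.
#3 ($6,566): deductible already satisfied, so traveler's share is 40% × $6,566 = $2,626.40. That would push OOP to $5,027, over the $4,100 cap, so traveler pays $4,100 − $2,400.60 = $1,699.40.

$1,699.40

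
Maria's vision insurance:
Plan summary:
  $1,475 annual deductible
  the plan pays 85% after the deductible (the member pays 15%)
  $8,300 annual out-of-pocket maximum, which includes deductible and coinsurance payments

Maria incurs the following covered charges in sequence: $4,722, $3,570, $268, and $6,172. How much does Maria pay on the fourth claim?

Claim 1 — $4,722: $1,475 to deductible, leaving $3,247; 15% of $3,247 = $487.05. Member pays $1,962.05; OOP now $1,962.05.
Claim 2 — $3,570: 15% coinsurance on $3,570 = $535.50. Cost to member: $535.50. OOP to date $2,497.55.
Claim 3 — $268: deductible already satisfied, so member's share is 15% × $268 = $40.20. Cost to member: $40.20. OOP to date $2,537.75.
Claim 4 — $6,172: deductible already satisfied, so member's share is 15% × $6,172 = $925.80. Member owes $925.80 (running OOP $3,463.55).

$925.80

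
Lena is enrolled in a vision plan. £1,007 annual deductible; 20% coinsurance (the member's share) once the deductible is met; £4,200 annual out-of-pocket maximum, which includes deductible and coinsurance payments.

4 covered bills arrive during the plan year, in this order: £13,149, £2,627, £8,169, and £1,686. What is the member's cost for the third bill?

Bill 1, £13,149: £1,007 finishes the deductible; £12,142 goes to coinsurance; member's 20% is £2,428.40. Cost to member: £3,435.40. OOP to date £3,435.40.
Bill 2, £2,627: 20% coinsurance on £2,627 = £525.40. Member owes £525.40 (running OOP £3,960.80).
Bill 3, £8,169: deductible met; 20% of £8,169 = £1,633.80. Adding that to £3,960.80 gives £5,594.60, past the £4,200 cap; member pays only £4,200 − £3,960.80 = £239.20.

£239.20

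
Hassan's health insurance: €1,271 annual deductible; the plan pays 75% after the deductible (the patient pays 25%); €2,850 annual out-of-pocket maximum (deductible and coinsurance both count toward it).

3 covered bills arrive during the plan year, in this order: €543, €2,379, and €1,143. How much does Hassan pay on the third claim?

€285.75

#1 (€543): fully absorbed by the deductible. Patient owes €543 (running OOP €543).
#2 (€2,379): €728 finishes the deductible; €1,651 goes to coinsurance; coinsurance €1,651 × 25% = €412.75. Patient owes €1,140.75 (running OOP €1,683.75).
#3 (€1,143): deductible already satisfied, so patient's share is 25% × €1,143 = €285.75. Patient owes €285.75 (running OOP €1,969.50).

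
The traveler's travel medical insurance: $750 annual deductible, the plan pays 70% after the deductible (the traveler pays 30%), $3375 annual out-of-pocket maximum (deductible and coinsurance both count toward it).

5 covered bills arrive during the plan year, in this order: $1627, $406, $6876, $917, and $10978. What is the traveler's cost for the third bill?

$2062.80

Bill 1, $1627: $750 to deductible, leaving $877; coinsurance $877 × 30% = $263.10. Traveler pays $1013.10; OOP now $1013.10.
Bill 2, $406: deductible met; 30% of $406 = $121.80. Cost to traveler: $121.80. OOP to date $1134.90.
Bill 3, $6876: deductible met; 30% of $6876 = $2062.80. Traveler owes $2062.80 (running OOP $3197.70).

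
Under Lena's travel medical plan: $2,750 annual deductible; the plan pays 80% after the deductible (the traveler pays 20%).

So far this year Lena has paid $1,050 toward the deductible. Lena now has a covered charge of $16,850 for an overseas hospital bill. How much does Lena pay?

Remaining deductible: $2,750 − $1,050 = $1,700.
After the $1,700 deductible portion, $16,850 − $1,700 = $15,150 is subject to coinsurance.
20% of $15,150 = $3,030 falls to the traveler.
That puts the traveler's cost at $1,700 + $3,030 = $4,730.

$4,730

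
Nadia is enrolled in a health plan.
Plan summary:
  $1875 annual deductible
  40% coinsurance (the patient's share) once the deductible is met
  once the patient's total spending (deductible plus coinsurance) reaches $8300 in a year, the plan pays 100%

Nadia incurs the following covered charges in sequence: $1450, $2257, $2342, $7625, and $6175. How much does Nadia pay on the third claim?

Bill 1, $1450: fully absorbed by the deductible. Patient owes $1450 (running OOP $1450).
Bill 2, $2257: $425 finishes the deductible; $1832 goes to coinsurance; 40% of $1832 = $732.80. Cost to patient: $1157.80. OOP to date $2607.80.
Bill 3, $2342: deductible met; 40% of $2342 = $936.80. Patient pays $936.80; OOP now $3544.60.

$936.80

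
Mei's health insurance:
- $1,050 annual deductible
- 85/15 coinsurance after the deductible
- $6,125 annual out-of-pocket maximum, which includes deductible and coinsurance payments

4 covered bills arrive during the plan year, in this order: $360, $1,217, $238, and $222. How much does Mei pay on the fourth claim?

Claim 1 — $360: entire amount goes to the deductible. Cost to patient: $360. OOP to date $360.
Claim 2 — $1,217: deductible takes $690, $527 remains; patient's 15% is $79.05. Patient owes $769.05 (running OOP $1,129.05).
Claim 3 — $238: deductible met; 15% of $238 = $35.70. Patient owes $35.70 (running OOP $1,164.75).
Claim 4 — $222: deductible already satisfied, so patient's share is 15% × $222 = $33.30. Cost to patient: $33.30. OOP to date $1,198.05.

$33.30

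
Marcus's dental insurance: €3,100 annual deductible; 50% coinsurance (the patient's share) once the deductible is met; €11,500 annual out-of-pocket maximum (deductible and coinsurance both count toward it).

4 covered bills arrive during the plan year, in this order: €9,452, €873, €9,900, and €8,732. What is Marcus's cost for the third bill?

€4,787.50

Claim 1 — €9,452: deductible takes €3,100, €6,352 remains; 50% of €6,352 = €3,176. Patient owes €6,276 (running OOP €6,276).
Claim 2 — €873: 50% coinsurance on €873 = €436.50. Patient pays €436.50; OOP now €6,712.50.
Claim 3 — €9,900: deductible met; 50% of €9,900 = €4,950. OOP would hit €11,662.50 > €11,500, so the cap limits the patient to €11,500 − €6,712.50 = €4,787.50.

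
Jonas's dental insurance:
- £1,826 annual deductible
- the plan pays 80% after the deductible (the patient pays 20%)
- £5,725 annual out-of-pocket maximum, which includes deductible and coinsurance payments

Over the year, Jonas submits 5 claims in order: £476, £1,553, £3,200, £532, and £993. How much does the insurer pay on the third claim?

£2,560

Claim 1 — £476: all of it applies to the deductible. Cost to patient: £476. OOP to date £476. Plan pays £476 − £476 = £0.
Claim 2 — £1,553: £1,350 to deductible, leaving £203; coinsurance £203 × 20% = £40.60. Cost to patient: £1,390.60. OOP to date £1,866.60. Plan pays £1,553 − £1,390.60 = £162.40.
Claim 3 — £3,200: deductible met; 20% of £3,200 = £640. Patient owes £640 (running OOP £2,506.60). Plan pays £3,200 − £640 = £2,560.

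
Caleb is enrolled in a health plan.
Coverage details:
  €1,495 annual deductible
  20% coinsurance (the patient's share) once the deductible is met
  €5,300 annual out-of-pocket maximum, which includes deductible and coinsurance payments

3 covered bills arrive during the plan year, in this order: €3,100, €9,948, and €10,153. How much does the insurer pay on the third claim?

€8,658.60

Claim 1 (€3,100): €1,495 finishes the deductible; €1,605 goes to coinsurance; 20% of €1,605 = €321. Cost to patient: €1,816. OOP to date €1,816. Insurer: €3,100 − €1,816 = €1,284.
Claim 2 (€9,948): deductible met; 20% of €9,948 = €1,989.60. Cost to patient: €1,989.60. OOP to date €3,805.60. Plan pays €9,948 − €1,989.60 = €7,958.40.
Claim 3 (€10,153): deductible met; 20% of €10,153 = €2,030.60. OOP would hit €5,836.20 > €5,300, so the cap limits the patient to €5,300 − €3,805.60 = €1,494.40. Insurer: €10,153 − €1,494.40 = €8,658.60.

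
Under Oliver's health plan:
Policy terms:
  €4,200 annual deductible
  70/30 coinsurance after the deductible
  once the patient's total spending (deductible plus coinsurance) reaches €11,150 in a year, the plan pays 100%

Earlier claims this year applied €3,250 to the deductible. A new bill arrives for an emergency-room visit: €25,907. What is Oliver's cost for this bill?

€7,900

Deductible still to meet: €4,200 − €3,250 = €950.
The remaining €24,957 (= €25,907 − €950) moves to coinsurance.
30% of €24,957 = €7,487.10 falls to the patient.
That puts the patient's cost at €950 + €7,487.10 = €8,437.10 before any cap.
Adding €8,437.10 to the €3,250 already spent would give €11,687.10, which exceeds the €11,150 cap; the patient pays just €11,150 − €3,250 = €7,900.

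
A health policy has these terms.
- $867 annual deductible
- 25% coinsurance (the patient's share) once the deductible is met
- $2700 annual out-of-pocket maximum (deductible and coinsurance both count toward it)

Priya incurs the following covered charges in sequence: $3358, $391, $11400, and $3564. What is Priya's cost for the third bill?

Claim 1 ($3358): $867 to deductible, leaving $2491; patient's 25% is $622.75. Cost to patient: $1489.75. OOP to date $1489.75.
Claim 2 ($391): deductible already satisfied, so patient's share is 25% × $391 = $97.75. Patient owes $97.75 (running OOP $1587.50).
Claim 3 ($11400): deductible already satisfied, so patient's share is 25% × $11400 = $2850. Adding that to $1587.50 gives $4437.50, past the $2700 cap; patient pays only $2700 − $1587.50 = $1112.50.

$1112.50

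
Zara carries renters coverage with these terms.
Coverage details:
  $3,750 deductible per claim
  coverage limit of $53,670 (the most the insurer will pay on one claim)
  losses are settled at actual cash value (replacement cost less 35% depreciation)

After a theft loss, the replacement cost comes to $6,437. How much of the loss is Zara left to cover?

Actual cash value after 35% depreciation: $6,437 × 65% = $4,184.05.
After the deductible, $4,184.05 − $3,750 = $434.05 remains.
That's under the $53,670 cap, so the insurer reimburses the full $434.05.
Out of pocket: $6,437 − $434.05 = $6,002.95.

$6,002.95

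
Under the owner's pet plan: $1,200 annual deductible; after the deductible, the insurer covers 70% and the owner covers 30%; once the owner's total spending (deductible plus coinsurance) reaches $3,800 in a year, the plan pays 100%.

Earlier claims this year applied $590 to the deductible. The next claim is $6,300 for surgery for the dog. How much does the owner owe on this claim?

$590 of the $1,200 deductible is already met, leaving $610.
The remaining $5,690 (= $6,300 − $610) moves to coinsurance.
30% of $5,690 = $1,707 falls to the owner.
So the owner owes $610 + $1,707 = $2,317 before any cap.
Cumulative spending $590 + $2,317 = $2,907 stays under the $3,800 maximum.

$2,317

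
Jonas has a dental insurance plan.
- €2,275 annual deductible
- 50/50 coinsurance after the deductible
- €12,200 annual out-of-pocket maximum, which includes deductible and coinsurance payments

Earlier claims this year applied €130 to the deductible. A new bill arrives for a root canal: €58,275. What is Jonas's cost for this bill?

Deductible still to meet: €2,275 − €130 = €2,145.
The remaining €56,130 (= €58,275 − €2,145) moves to coinsurance.
Patient's 50% share of €56,130 is €28,065.
So the patient owes €2,145 + €28,065 = €30,210 before any cap.
Adding €30,210 to the €130 already spent would give €30,340, which exceeds the €12,200 cap; the patient pays just €12,200 − €130 = €12,070.

€12,070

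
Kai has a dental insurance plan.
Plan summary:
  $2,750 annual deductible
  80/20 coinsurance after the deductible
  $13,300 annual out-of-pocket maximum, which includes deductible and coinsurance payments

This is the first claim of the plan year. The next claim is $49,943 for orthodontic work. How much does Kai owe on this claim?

$12,188.60

Nothing has been paid toward the $2,750 deductible, so the first $2,750 of this charge is applied there.
After the $2,750 deductible portion, $49,943 − $2,750 = $47,193 is subject to coinsurance.
20% of $47,193 = $9,438.60 falls to the patient.
So the patient owes $2,750 + $9,438.60 = $12,188.60 before any cap.
Cumulative spending $0 + $12,188.60 = $12,188.60 stays under the $13,300 maximum.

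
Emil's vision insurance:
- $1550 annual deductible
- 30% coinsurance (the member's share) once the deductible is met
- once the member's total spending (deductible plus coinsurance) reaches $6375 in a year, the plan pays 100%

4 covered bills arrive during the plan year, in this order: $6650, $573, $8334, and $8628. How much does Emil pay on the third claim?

$2500.20

#1 ($6650): $1550 finishes the deductible; $5100 goes to coinsurance; 30% of $5100 = $1530. Cost to member: $3080. OOP to date $3080.
#2 ($573): deductible already satisfied, so member's share is 30% × $573 = $171.90. Cost to member: $171.90. OOP to date $3251.90.
#3 ($8334): 30% coinsurance on $8334 = $2500.20. Member pays $2500.20; OOP now $5752.10.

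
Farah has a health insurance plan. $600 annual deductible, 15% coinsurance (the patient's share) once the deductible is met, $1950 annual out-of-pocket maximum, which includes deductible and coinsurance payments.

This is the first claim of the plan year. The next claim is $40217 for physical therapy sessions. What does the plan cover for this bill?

$38267

Nothing has been paid toward the $600 deductible, so the first $600 of this charge is applied there.
That leaves $40217 − $600 = $39617 for coinsurance.
Coinsurance: $39617 × 15% = $5942.55.
Patient responsibility before any cap: $600 + $5942.55 = $6542.55.
Adding $6542.55 to the $0 already spent would give $6542.55, which exceeds the $1950 cap; the patient pays just $1950 − $0 = $1950.
The insurer covers the remainder: $40217 − $1950 = $38267.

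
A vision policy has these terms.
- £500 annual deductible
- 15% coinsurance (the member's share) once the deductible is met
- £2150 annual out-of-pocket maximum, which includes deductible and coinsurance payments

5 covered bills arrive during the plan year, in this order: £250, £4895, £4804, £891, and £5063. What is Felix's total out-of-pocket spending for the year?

Claim 1 (£250): fully absorbed by the deductible. Member owes £250 (running OOP £250).
Claim 2 (£4895): deductible takes £250, £4645 remains; 15% of £4645 = £696.75. Cost to member: £946.75. OOP to date £1196.75.
Claim 3 (£4804): deductible met; 15% of £4804 = £720.60. Member pays £720.60; OOP now £1917.35.
Claim 4 (£891): deductible met; 15% of £891 = £133.65. Member owes £133.65 (running OOP £2051).
Claim 5 (£5063): deductible already satisfied, so member's share is 15% × £5063 = £759.45. That would push OOP to £2810.45, over the £2150 cap, so member pays £2150 − £2051 = £99.
Total paid by the member: £250 + £946.75 + £720.60 + £133.65 + £99 = £2150.

£2150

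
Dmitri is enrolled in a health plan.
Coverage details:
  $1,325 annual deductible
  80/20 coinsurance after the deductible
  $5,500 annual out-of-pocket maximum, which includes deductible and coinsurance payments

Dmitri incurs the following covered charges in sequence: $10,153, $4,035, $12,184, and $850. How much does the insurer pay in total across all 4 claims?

$21,722

#1 ($10,153): $1,325 to deductible, leaving $8,828; 20% of $8,828 = $1,765.60. Patient pays $3,090.60; OOP now $3,090.60. Insurer: $10,153 − $3,090.60 = $7,062.40.
#2 ($4,035): deductible met; 20% of $4,035 = $807. Patient owes $807 (running OOP $3,897.60). Insurer: $4,035 − $807 = $3,228.
#3 ($12,184): deductible already satisfied, so patient's share is 20% × $12,184 = $2,436.80. OOP would hit $6,334.40 > $5,500, so the cap limits the patient to $5,500 − $3,897.60 = $1,602.40. Insurer: $12,184 − $1,602.40 = $10,581.60.
#4 ($850): deductible already satisfied, so patient's share is 20% × $850 = $170. OOP would hit $5,670 > $5,500, so the cap limits the patient to $5,500 − $5,500 = $0. Plan pays $850 − $0 = $850.
Insurer total: $7,062.40 + $3,228 + $10,581.60 + $850 = $21,722.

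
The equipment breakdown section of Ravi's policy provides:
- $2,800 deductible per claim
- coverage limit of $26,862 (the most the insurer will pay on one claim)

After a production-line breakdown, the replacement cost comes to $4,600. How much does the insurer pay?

Subtract the deductible: $4,600 − $2,800 = $1,800.
That's under the $26,862 cap, so the insurer reimburses the full $1,800.

$1,800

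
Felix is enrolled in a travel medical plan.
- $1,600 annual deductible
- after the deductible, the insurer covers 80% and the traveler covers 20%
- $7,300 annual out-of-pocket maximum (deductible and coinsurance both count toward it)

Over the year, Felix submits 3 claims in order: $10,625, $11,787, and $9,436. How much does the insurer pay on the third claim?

#1 ($10,625): $1,600 to deductible, leaving $9,025; coinsurance $9,025 × 20% = $1,805. Traveler pays $3,405; OOP now $3,405. Insurer: $10,625 − $3,405 = $7,220.
#2 ($11,787): 20% coinsurance on $11,787 = $2,357.40. Traveler owes $2,357.40 (running OOP $5,762.40). Plan pays $11,787 − $2,357.40 = $9,429.60.
#3 ($9,436): deductible met; 20% of $9,436 = $1,887.20. Adding that to $5,762.40 gives $7,649.60, past the $7,300 cap; traveler pays only $7,300 − $5,762.40 = $1,537.60. Plan pays $9,436 − $1,537.60 = $7,898.40.

$7,898.40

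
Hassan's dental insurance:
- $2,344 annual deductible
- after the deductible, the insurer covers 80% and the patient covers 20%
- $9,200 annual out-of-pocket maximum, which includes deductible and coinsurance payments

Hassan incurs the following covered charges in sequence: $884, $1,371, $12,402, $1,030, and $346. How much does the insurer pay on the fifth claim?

Claim 1 — $884: fully absorbed by the deductible. Patient owes $884 (running OOP $884). Plan pays $884 − $884 = $0.
Claim 2 — $1,371: all of it applies to the deductible. Cost to patient: $1,371. OOP to date $2,255. Plan pays $1,371 − $1,371 = $0.
Claim 3 — $12,402: $89 to deductible, leaving $12,313; coinsurance $12,313 × 20% = $2,462.60. Cost to patient: $2,551.60. OOP to date $4,806.60. Plan pays $12,402 − $2,551.60 = $9,850.40.
Claim 4 — $1,030: 20% coinsurance on $1,030 = $206. Cost to patient: $206. OOP to date $5,012.60. Plan pays $1,030 − $206 = $824.
Claim 5 — $346: deductible already satisfied, so patient's share is 20% × $346 = $69.20. Cost to patient: $69.20. OOP to date $5,081.80. Plan pays $346 − $69.20 = $276.80.

$276.80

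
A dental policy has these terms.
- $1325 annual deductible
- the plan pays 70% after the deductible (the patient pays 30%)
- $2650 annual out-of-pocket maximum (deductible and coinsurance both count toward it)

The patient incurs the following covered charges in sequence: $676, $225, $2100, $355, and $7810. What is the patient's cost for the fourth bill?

$106.50

#1 ($676): fully absorbed by the deductible. Cost to patient: $676. OOP to date $676.
#2 ($225): entire amount goes to the deductible. Patient owes $225 (running OOP $901).
#3 ($2100): $424 finishes the deductible; $1676 goes to coinsurance; patient's 30% is $502.80. Patient pays $926.80; OOP now $1827.80.
#4 ($355): deductible met; 30% of $355 = $106.50. Patient owes $106.50 (running OOP $1934.30).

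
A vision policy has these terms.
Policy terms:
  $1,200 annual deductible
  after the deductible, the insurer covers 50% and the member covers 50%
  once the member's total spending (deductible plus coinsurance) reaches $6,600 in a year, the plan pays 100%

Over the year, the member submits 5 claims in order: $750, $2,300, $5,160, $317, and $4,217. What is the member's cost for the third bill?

Claim 1 — $750: entire amount goes to the deductible. Cost to member: $750. OOP to date $750.
Claim 2 — $2,300: deductible takes $450, $1,850 remains; 50% of $1,850 = $925. Member owes $1,375 (running OOP $2,125).
Claim 3 — $5,160: deductible met; 50% of $5,160 = $2,580. Member pays $2,580; OOP now $4,705.

$2,580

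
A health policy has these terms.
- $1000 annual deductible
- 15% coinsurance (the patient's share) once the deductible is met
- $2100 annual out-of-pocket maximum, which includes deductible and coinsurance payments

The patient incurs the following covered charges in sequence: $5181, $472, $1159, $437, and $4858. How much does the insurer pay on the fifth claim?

$4695.35

Claim 1 ($5181): $1000 to deductible, leaving $4181; 15% of $4181 = $627.15. Cost to patient: $1627.15. OOP to date $1627.15. Plan pays $5181 − $1627.15 = $3553.85.
Claim 2 ($472): deductible already satisfied, so patient's share is 15% × $472 = $70.80. Cost to patient: $70.80. OOP to date $1697.95. Insurer: $472 − $70.80 = $401.20.
Claim 3 ($1159): 15% coinsurance on $1159 = $173.85. Patient pays $173.85; OOP now $1871.80. Insurer: $1159 − $173.85 = $985.15.
Claim 4 ($437): 15% coinsurance on $437 = $65.55. Cost to patient: $65.55. OOP to date $1937.35. Insurer: $437 − $65.55 = $371.45.
Claim 5 ($4858): deductible met; 15% of $4858 = $728.70. OOP would hit $2666.05 > $2100, so the cap limits the patient to $2100 − $1937.35 = $162.65. Plan pays $4858 − $162.65 = $4695.35.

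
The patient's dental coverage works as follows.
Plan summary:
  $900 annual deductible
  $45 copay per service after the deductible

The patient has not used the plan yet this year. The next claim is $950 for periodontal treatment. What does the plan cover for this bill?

$5

The full $900 deductible is still open; $900 of this bill applies to it.
That leaves $950 − $900 = $50 for the copay.
Copay on this service: $45.
So the patient owes $900 + $45 = $945.
The insurer covers the remainder: $950 − $945 = $5.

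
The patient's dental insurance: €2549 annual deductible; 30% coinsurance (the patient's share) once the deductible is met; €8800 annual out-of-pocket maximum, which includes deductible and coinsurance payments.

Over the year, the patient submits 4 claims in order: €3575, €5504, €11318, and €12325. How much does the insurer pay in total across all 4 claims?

#1 (€3575): €2549 to deductible, leaving €1026; patient's 30% is €307.80. Patient owes €2856.80 (running OOP €2856.80). Plan pays €3575 − €2856.80 = €718.20.
#2 (€5504): deductible already satisfied, so patient's share is 30% × €5504 = €1651.20. Cost to patient: €1651.20. OOP to date €4508. Insurer: €5504 − €1651.20 = €3852.80.
#3 (€11318): deductible met; 30% of €11318 = €3395.40. Cost to patient: €3395.40. OOP to date €7903.40. Insurer: €11318 − €3395.40 = €7922.60.
#4 (€12325): deductible already satisfied, so patient's share is 30% × €12325 = €3697.50. That would push OOP to €11600.90, over the €8800 cap, so patient pays €8800 − €7903.40 = €896.60. Plan pays €12325 − €896.60 = €11428.40.
Insurer total: €718.20 + €3852.80 + €7922.60 + €11428.40 = €23922.

€23922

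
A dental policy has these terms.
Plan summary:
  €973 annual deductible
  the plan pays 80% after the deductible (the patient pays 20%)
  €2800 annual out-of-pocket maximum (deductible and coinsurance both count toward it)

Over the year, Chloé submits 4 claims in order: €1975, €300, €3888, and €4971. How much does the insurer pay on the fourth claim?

Claim 1 — €1975: deductible takes €973, €1002 remains; 20% of €1002 = €200.40. Patient pays €1173.40; OOP now €1173.40. Insurer: €1975 − €1173.40 = €801.60.
Claim 2 — €300: deductible already satisfied, so patient's share is 20% × €300 = €60. Cost to patient: €60. OOP to date €1233.40. Insurer: €300 − €60 = €240.
Claim 3 — €3888: deductible already satisfied, so patient's share is 20% × €3888 = €777.60. Cost to patient: €777.60. OOP to date €2011. Insurer: €3888 − €777.60 = €3110.40.
Claim 4 — €4971: deductible met; 20% of €4971 = €994.20. Adding that to €2011 gives €3005.20, past the €2800 cap; patient pays only €2800 − €2011 = €789. Insurer: €4971 − €789 = €4182.

€4182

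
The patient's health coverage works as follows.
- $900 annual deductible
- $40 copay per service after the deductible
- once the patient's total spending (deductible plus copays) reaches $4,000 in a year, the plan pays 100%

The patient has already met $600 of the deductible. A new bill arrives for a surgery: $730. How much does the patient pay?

Remaining deductible: $900 − $600 = $300.
That leaves $730 − $300 = $430 for the copay.
Copay on this service: $40.
So the patient owes $300 + $40 = $340 before any cap.
Cumulative spending $600 + $340 = $940 stays under the $4,000 maximum.

$340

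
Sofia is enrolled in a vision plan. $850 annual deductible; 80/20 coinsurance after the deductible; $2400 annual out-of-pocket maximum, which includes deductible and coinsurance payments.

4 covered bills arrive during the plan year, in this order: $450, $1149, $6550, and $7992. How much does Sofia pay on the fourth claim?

$90.20

#1 ($450): entire amount goes to the deductible. Member owes $450 (running OOP $450).
#2 ($1149): deductible takes $400, $749 remains; 20% of $749 = $149.80. Member owes $549.80 (running OOP $999.80).
#3 ($6550): deductible met; 20% of $6550 = $1310. Member owes $1310 (running OOP $2309.80).
#4 ($7992): 20% coinsurance on $7992 = $1598.40. Adding that to $2309.80 gives $3908.20, past the $2400 cap; member pays only $2400 − $2309.80 = $90.20.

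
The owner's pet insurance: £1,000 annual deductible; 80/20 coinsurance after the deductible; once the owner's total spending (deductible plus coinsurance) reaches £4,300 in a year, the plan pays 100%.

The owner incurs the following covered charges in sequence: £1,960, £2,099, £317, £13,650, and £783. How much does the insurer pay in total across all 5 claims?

£14,509

Claim 1 (£1,960): deductible takes £1,000, £960 remains; owner's 20% is £192. Owner pays £1,192; OOP now £1,192. Insurer: £1,960 − £1,192 = £768.
Claim 2 (£2,099): 20% coinsurance on £2,099 = £419.80. Owner owes £419.80 (running OOP £1,611.80). Plan pays £2,099 − £419.80 = £1,679.20.
Claim 3 (£317): deductible met; 20% of £317 = £63.40. Owner owes £63.40 (running OOP £1,675.20). Plan pays £317 − £63.40 = £253.60.
Claim 4 (£13,650): deductible already satisfied, so owner's share is 20% × £13,650 = £2,730. Adding that to £1,675.20 gives £4,405.20, past the £4,300 cap; owner pays only £4,300 − £1,675.20 = £2,624.80. Insurer: £13,650 − £2,624.80 = £11,025.20.
Claim 5 (£783): deductible met; 20% of £783 = £156.60. Adding that to £4,300 gives £4,456.60, past the £4,300 cap; owner pays only £4,300 − £4,300 = £0. Plan pays £783 − £0 = £783.
Insurer total: £768 + £1,679.20 + £253.60 + £11,025.20 + £783 = £14,509.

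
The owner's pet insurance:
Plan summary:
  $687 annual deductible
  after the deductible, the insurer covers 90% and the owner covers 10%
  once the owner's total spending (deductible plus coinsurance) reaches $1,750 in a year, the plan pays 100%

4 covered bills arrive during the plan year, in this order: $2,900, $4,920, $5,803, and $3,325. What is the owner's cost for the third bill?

Bill 1, $2,900: $687 finishes the deductible; $2,213 goes to coinsurance; owner's 10% is $221.30. Cost to owner: $908.30. OOP to date $908.30.
Bill 2, $4,920: deductible met; 10% of $4,920 = $492. Owner owes $492 (running OOP $1,400.30).
Bill 3, $5,803: deductible met; 10% of $5,803 = $580.30. Adding that to $1,400.30 gives $1,980.60, past the $1,750 cap; owner pays only $1,750 − $1,400.30 = $349.70.

$349.70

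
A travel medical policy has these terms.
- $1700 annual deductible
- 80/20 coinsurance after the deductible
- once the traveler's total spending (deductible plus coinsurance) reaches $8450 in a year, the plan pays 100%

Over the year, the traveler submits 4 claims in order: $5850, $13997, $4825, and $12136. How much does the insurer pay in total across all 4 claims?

#1 ($5850): deductible takes $1700, $4150 remains; coinsurance $4150 × 20% = $830. Cost to traveler: $2530. OOP to date $2530. Insurer: $5850 − $2530 = $3320.
#2 ($13997): deductible already satisfied, so traveler's share is 20% × $13997 = $2799.40. Traveler pays $2799.40; OOP now $5329.40. Plan pays $13997 − $2799.40 = $11197.60.
#3 ($4825): deductible already satisfied, so traveler's share is 20% × $4825 = $965. Cost to traveler: $965. OOP to date $6294.40. Insurer: $4825 − $965 = $3860.
#4 ($12136): deductible already satisfied, so traveler's share is 20% × $12136 = $2427.20. That would push OOP to $8721.60, over the $8450 cap, so traveler pays $8450 − $6294.40 = $2155.60. Plan pays $12136 − $2155.60 = $9980.40.
Insurer total = bills − traveler's total = $36808 − $8450 = $28358.

$28358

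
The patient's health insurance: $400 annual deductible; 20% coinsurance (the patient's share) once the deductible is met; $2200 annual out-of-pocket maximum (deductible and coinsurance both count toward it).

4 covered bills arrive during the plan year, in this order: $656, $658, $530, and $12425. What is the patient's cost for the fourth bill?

Claim 1 ($656): $400 to deductible, leaving $256; patient's 20% is $51.20. Cost to patient: $451.20. OOP to date $451.20.
Claim 2 ($658): deductible already satisfied, so patient's share is 20% × $658 = $131.60. Patient pays $131.60; OOP now $582.80.
Claim 3 ($530): deductible met; 20% of $530 = $106. Patient pays $106; OOP now $688.80.
Claim 4 ($12425): deductible met; 20% of $12425 = $2485. OOP would hit $3173.80 > $2200, so the cap limits the patient to $2200 − $688.80 = $1511.20.

$1511.20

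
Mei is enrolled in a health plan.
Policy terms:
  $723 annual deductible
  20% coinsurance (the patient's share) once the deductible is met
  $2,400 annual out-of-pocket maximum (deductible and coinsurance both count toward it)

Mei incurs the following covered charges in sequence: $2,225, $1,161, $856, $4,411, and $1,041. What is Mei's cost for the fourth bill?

$882.20

#1 ($2,225): deductible takes $723, $1,502 remains; 20% of $1,502 = $300.40. Patient owes $1,023.40 (running OOP $1,023.40).
#2 ($1,161): 20% coinsurance on $1,161 = $232.20. Cost to patient: $232.20. OOP to date $1,255.60.
#3 ($856): 20% coinsurance on $856 = $171.20. Cost to patient: $171.20. OOP to date $1,426.80.
#4 ($4,411): deductible met; 20% of $4,411 = $882.20. Patient pays $882.20; OOP now $2,309.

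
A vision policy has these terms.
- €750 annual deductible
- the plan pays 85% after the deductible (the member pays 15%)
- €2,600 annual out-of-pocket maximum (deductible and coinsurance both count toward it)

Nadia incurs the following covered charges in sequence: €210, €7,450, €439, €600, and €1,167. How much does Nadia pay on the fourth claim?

Bill 1, €210: entire amount goes to the deductible. Cost to member: €210. OOP to date €210.
Bill 2, €7,450: deductible takes €540, €6,910 remains; coinsurance €6,910 × 15% = €1,036.50. Cost to member: €1,576.50. OOP to date €1,786.50.
Bill 3, €439: deductible met; 15% of €439 = €65.85. Member pays €65.85; OOP now €1,852.35.
Bill 4, €600: 15% coinsurance on €600 = €90. Member owes €90 (running OOP €1,942.35).

€90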